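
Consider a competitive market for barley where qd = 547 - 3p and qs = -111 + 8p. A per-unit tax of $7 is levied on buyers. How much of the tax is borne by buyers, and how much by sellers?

Buyers bear 56/11, sellers bear 21/11

Pre-tax equilibrium: p* = 658/11, q* = 4043/11.
Tax on buyers shifts demand to qd = 547 − 3(p + 7) = 526 - 3p.
526 - 3p = -111 + 8p gives seller price ps = 637/11; buyers pay pb = 637/11 + 7 = 714/11.
New quantity: q = 547 − 3(714/11) = 3875/11.
Buyer burden = 714/11 − 658/11 = 56/11; seller burden = 658/11 − 637/11 = 21/11.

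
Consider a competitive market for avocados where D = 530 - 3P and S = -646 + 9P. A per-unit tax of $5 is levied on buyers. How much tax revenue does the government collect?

Tax revenue = 1123.75

Pre-tax equilibrium: P* = 98, Q* = 236.
Tax on buyers shifts demand to D = 530 − 3(P + 5) = 515 - 3P.
515 - 3P = -646 + 9P gives seller price Ps = 96.75; buyers pay Pb = 96.75 + 5 = 101.75.
New quantity: Q = 530 − 3(101.75) = 224.75.
Revenue = 5 × 224.75 = 1123.75.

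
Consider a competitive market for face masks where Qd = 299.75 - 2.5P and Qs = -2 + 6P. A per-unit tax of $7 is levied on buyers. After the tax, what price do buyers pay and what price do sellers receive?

Pre-tax equilibrium: P* = 35.5, Q* = 211.
Tax on buyers shifts demand to Qd = 299.75 − 2.5(P + 7) = 282.25 - 2.5P.
282.25 - 2.5P = -2 + 6P gives seller price Ps = 1137/34; buyers pay Pb = 1137/34 + 7 = 1375/34.
New quantity: Q = 299.75 − 2.5(1375/34) = 3377/17.

Buyers pay 1375/34, sellers receive 1137/34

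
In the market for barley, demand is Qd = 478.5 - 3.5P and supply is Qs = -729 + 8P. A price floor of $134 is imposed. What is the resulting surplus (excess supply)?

Equilibrium price would be P* = 105, so the floor at 134 binds.
At P = 134: Qd = 9.5, Qs = 343.
Surplus = 343 − 9.5 = 333.5.

Surplus = 333.5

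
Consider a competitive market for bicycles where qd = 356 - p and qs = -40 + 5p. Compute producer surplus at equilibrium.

Producer surplus = 8410

Equilibrium: 356 - p = -40 + 5p gives p* = 66, q* = 290.
Supply starts at p = 8 (where qs = 0).
PS = ½(66 − 8)(290) = 8410.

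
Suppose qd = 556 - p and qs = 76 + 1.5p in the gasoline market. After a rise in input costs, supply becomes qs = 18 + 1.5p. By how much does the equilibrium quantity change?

Δq = -23.2

Original equilibrium: p* = 192, q* = 364.
New equilibrium: 556 - p = 18 + 1.5p, so 538 = 2.5p and p' = 215.2; q' = 556 − 1(215.2) = 340.8.
Change in quantity: 340.8 − 364 = -23.2.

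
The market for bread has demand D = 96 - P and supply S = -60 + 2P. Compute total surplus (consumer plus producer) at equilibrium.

Total surplus = 1452

Equilibrium: 96 - P = -60 + 2P gives P* = 52, Q* = 44.
Demand choke price: P = 96; supply starts at P = 30.
CS = ½(96 − 52)(44) = 968; PS = ½(52 − 30)(44) = 484.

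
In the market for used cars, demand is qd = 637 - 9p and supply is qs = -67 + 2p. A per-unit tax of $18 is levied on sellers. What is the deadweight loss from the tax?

Deadweight loss = 2916/11

Pre-tax equilibrium: p* = 64, q* = 61.
Tax on sellers shifts supply to qs = -67 + 2(p − 18) = -103 + 2p.
637 - 9p = -103 + 2p gives buyer price pb = 740/11; sellers receive ps = 740/11 − 18 = 542/11.
New quantity: q = 637 − 9(740/11) = 347/11.
DWL = ½ × 18 × (61 − 347/11) = 2916/11.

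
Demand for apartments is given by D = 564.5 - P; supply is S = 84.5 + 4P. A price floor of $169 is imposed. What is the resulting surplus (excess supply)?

Equilibrium price would be P* = 96, so the floor at 169 binds.
At P = 169: D = 395.5, S = 760.5.
Surplus = 760.5 − 395.5 = 365.

Surplus = 365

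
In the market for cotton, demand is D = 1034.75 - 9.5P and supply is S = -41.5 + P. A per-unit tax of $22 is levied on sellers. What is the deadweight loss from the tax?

Deadweight loss = 4598/21

Pre-tax equilibrium: P* = 102.5, Q* = 61.
Tax on sellers shifts supply to S = -41.5 + 1(P − 22) = -63.5 + P.
1034.75 - 9.5P = -63.5 + P gives buyer price Pb = 4393/42; sellers receive Ps = 4393/42 − 22 = 3469/42.
New quantity: Q = 1034.75 − 9.5(4393/42) = 863/21.
DWL = ½ × 22 × (61 − 863/21) = 4598/21.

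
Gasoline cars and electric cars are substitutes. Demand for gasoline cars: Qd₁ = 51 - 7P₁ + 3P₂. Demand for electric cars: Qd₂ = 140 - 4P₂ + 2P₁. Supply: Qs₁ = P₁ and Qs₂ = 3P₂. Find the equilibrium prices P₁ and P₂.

P₁ = 15.54, P₂ = 24.44

Market 1: 51 - 7P₁ + 3P₂ = P₁ → 8P₁ - 3P₂ = 51.
Market 2: 7P₂ - 2P₁ = 140.
Eliminating P₂: 7×(1) + 3×(2) gives 50P₁ = 777, so P₁ = 15.54.
Back-substitute into (2): P₂ = (140 + 2×15.54) / 7 = 24.44.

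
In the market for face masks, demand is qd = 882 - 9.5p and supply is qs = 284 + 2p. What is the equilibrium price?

p* = 52

Set qd = qs: 882 - 9.5p = 284 + 2p.
598 = 11.5p, so p* = 52.
q* = 882 − 9.5(52) = 388.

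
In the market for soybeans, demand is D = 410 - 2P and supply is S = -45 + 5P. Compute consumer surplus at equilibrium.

Equilibrium: 410 - 2P = -45 + 5P gives P* = 65, Q* = 280.
Demand choke price (D = 0): P = 205.
CS = ½(205 − 65)(280) = 19600.

Consumer surplus = 19600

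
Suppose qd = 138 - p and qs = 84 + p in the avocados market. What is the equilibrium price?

Set qd = qs: 138 - p = 84 + p.
54 = 2p, so p* = 27.
q* = 138 − 1(27) = 111.

p* = 27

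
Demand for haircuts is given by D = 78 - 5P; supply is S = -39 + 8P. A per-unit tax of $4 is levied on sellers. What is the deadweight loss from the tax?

Deadweight loss = 320/13

Pre-tax equilibrium: P* = 9, Q* = 33.
Tax on sellers shifts supply to S = -39 + 8(P − 4) = -71 + 8P.
78 - 5P = -71 + 8P gives buyer price Pb = 149/13; sellers receive Ps = 149/13 − 4 = 97/13.
New quantity: Q = 78 − 5(149/13) = 269/13.
DWL = ½ × 4 × (33 − 269/13) = 320/13.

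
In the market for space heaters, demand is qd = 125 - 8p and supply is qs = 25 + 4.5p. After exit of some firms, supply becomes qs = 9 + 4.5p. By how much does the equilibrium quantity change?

Original equilibrium: p* = 8, q* = 61.
New equilibrium: 125 - 8p = 9 + 4.5p, so 116 = 12.5p and p' = 9.28; q' = 125 − 8(9.28) = 50.76.
Change in quantity: 50.76 − 61 = -10.24.

Δq = -10.24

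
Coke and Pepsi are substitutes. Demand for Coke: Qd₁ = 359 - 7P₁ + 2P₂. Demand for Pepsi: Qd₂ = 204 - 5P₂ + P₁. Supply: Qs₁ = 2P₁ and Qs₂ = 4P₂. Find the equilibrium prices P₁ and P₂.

P₁ = 3639/79, P₂ = 2195/79

Market 1: 359 - 7P₁ + 2P₂ = 2P₁ → 9P₁ - 2P₂ = 359.
Market 2: 9P₂ - P₁ = 204.
Eliminating P₂: 9×(1) + 2×(2) gives 79P₁ = 3639, so P₁ = 3639/79.
Back-substitute into (2): P₂ = (204 + 1×3639/79) / 9 = 2195/79.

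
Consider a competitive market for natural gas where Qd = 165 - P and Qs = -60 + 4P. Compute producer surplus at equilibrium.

Producer surplus = 1800

Equilibrium: 165 - P = -60 + 4P gives P* = 45, Q* = 120.
Supply starts at P = 15 (where Qs = 0).
PS = ½(45 − 15)(120) = 1800.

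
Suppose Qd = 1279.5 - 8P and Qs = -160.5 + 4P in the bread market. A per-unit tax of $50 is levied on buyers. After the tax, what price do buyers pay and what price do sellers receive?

Pre-tax equilibrium: P* = 120, Q* = 319.5.
Tax on buyers shifts demand to Qd = 1279.5 − 8(P + 50) = 879.5 - 8P.
879.5 - 8P = -160.5 + 4P gives seller price Ps = 260/3; buyers pay Pb = 260/3 + 50 = 410/3.
New quantity: Q = 1279.5 − 8(410/3) = 1117/6.

Buyers pay 410/3, sellers receive 260/3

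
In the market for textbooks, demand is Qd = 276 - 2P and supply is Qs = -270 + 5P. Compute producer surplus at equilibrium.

Producer surplus = 1440

Equilibrium: 276 - 2P = -270 + 5P gives P* = 78, Q* = 120.
Supply starts at P = 54 (where Qs = 0).
PS = ½(78 − 54)(120) = 1440.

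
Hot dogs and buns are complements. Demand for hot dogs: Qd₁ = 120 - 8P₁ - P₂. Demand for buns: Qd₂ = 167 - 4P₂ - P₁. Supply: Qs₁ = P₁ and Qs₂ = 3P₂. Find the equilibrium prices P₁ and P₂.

Market 1: 120 - 8P₁ - P₂ = P₁ → 9P₁ + P₂ = 120.
Market 2: 7P₂ + P₁ = 167.
Eliminating P₂: 7×(1) − 1×(2) gives 62P₁ = 673, so P₁ = 673/62.
Back-substitute into (2): P₂ = (167 − 1×673/62) / 7 = 1383/62.

P₁ = 673/62, P₂ = 1383/62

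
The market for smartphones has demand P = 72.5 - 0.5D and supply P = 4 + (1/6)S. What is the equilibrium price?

Set the two price expressions equal: 72.5 - 0.5Q = 4 + (1/6)Q.
68.5 = (2/3)Q, so Q* = 102.75.
P* = 72.5 − (0.5)(102.75) = 21.125.

P* = 21.125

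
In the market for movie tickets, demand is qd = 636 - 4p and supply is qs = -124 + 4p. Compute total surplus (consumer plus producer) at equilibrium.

Total surplus = 16384

Equilibrium: 636 - 4p = -124 + 4p gives p* = 95, q* = 256.
Demand choke price: p = 159; supply starts at p = 31.
CS = ½(159 − 95)(256) = 8192; PS = ½(95 − 31)(256) = 8192.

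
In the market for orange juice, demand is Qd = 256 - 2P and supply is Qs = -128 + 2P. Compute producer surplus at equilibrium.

Producer surplus = 1024

Equilibrium: 256 - 2P = -128 + 2P gives P* = 96, Q* = 64.
Supply starts at P = 64 (where Qs = 0).
PS = ½(96 − 64)(64) = 1024.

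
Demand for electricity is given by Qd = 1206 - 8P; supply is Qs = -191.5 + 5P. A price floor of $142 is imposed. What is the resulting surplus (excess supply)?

Equilibrium price would be P* = 107.5, so the floor at 142 binds.
At P = 142: Qd = 70, Qs = 518.5.
Surplus = 518.5 − 70 = 448.5.

Surplus = 448.5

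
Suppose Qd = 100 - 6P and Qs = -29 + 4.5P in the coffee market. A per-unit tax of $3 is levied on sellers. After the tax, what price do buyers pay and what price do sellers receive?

Buyers pay 95/7, sellers receive 74/7

Pre-tax equilibrium: P* = 86/7, Q* = 184/7.
Tax on sellers shifts supply to Qs = -29 + 4.5(P − 3) = -42.5 + 4.5P.
100 - 6P = -42.5 + 4.5P gives buyer price Pb = 95/7; sellers receive Ps = 95/7 − 3 = 74/7.
New quantity: Q = 100 − 6(95/7) = 130/7.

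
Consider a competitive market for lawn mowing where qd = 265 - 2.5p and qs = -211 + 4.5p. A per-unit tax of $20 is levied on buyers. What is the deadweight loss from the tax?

Pre-tax equilibrium: p* = 68, q* = 95.
Tax on buyers shifts demand to qd = 265 − 2.5(p + 20) = 215 - 2.5p.
215 - 2.5p = -211 + 4.5p gives seller price ps = 426/7; buyers pay pb = 426/7 + 20 = 566/7.
New quantity: q = 265 − 2.5(566/7) = 440/7.
DWL = ½ × 20 × (95 − 440/7) = 2250/7.

Deadweight loss = 2250/7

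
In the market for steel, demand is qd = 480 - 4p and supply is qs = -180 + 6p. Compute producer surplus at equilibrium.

Equilibrium: 480 - 4p = -180 + 6p gives p* = 66, q* = 216.
Supply starts at p = 30 (where qs = 0).
PS = ½(66 − 30)(216) = 3888.

Producer surplus = 3888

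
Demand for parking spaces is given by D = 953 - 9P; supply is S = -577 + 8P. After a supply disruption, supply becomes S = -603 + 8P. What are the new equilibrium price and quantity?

Original equilibrium: P* = 90, Q* = 143.
New equilibrium: 953 - 9P = -603 + 8P, so 1556 = 17P and P' = 1556/17; Q' = 953 − 9(1556/17) = 2197/17.

P' = 1556/17, Q' = 2197/17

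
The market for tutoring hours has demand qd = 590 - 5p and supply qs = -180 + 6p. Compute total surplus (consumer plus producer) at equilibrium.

Total surplus = 10560

Equilibrium: 590 - 5p = -180 + 6p gives p* = 70, q* = 240.
Demand choke price: p = 118; supply starts at p = 30.
CS = ½(118 − 70)(240) = 5760; PS = ½(70 − 30)(240) = 4800.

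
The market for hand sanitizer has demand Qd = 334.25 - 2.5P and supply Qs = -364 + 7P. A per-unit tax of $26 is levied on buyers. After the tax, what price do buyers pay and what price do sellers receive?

Pre-tax equilibrium: P* = 73.5, Q* = 150.5.
Tax on buyers shifts demand to Qd = 334.25 − 2.5(P + 26) = 269.25 - 2.5P.
269.25 - 2.5P = -364 + 7P gives seller price Ps = 2533/38; buyers pay Pb = 2533/38 + 26 = 3521/38.
New quantity: Q = 334.25 − 2.5(3521/38) = 3899/38.

Buyers pay 3521/38, sellers receive 2533/38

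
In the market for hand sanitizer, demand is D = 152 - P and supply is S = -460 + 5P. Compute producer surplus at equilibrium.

Equilibrium: 152 - P = -460 + 5P gives P* = 102, Q* = 50.
Supply starts at P = 92 (where S = 0).
PS = ½(102 − 92)(50) = 250.

Producer surplus = 250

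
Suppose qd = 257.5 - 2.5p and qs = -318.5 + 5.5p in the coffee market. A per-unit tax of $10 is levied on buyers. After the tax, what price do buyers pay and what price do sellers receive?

Pre-tax equilibrium: p* = 72, q* = 77.5.
Tax on buyers shifts demand to qd = 257.5 − 2.5(p + 10) = 232.5 - 2.5p.
232.5 - 2.5p = -318.5 + 5.5p gives seller price ps = 68.875; buyers pay pb = 68.875 + 10 = 78.875.
New quantity: q = 257.5 − 2.5(78.875) = 60.3125.

Buyers pay $78.875, sellers receive $68.875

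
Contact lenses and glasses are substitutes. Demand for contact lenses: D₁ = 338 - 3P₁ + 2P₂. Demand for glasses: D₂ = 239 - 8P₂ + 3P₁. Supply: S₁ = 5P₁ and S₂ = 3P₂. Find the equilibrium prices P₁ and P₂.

P₁ = 2098/41, P₂ = 1463/41

Market 1: 338 - 3P₁ + 2P₂ = 5P₁ → 8P₁ - 2P₂ = 338.
Market 2: 11P₂ - 3P₁ = 239.
Eliminating P₂: 11×(1) + 2×(2) gives 82P₁ = 4196, so P₁ = 2098/41.
Back-substitute into (2): P₂ = (239 + 3×2098/41) / 11 = 1463/41.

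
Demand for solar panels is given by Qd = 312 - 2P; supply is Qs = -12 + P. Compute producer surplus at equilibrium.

Producer surplus = 4608

Equilibrium: 312 - 2P = -12 + P gives P* = 108, Q* = 96.
Supply starts at P = 12 (where Qs = 0).
PS = ½(108 − 12)(96) = 4608.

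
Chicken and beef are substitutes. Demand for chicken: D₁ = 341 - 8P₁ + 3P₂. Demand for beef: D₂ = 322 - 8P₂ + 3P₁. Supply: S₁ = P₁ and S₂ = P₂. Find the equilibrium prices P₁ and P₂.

P₁ = 1345/24, P₂ = 1307/24

Market 1: 341 - 8P₁ + 3P₂ = P₁ → 9P₁ - 3P₂ = 341.
Market 2: 9P₂ - 3P₁ = 322.
Eliminating P₂: 9×(1) + 3×(2) gives 72P₁ = 4035, so P₁ = 1345/24.
Back-substitute into (2): P₂ = (322 + 3×1345/24) / 9 = 1307/24.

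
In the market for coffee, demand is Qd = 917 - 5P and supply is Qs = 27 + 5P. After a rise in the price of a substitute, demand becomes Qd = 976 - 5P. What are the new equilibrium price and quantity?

Original equilibrium: P* = 89, Q* = 472.
New equilibrium: 976 - 5P = 27 + 5P, so 949 = 10P and P' = 94.9; Q' = 976 − 5(94.9) = 501.5.

P' = 94.9, Q' = 501.5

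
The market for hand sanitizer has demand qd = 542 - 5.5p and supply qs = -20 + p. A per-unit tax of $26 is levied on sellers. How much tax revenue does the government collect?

Tax revenue = 1156

Pre-tax equilibrium: p* = 1124/13, q* = 864/13.
Tax on sellers shifts supply to qs = -20 + 1(p − 26) = -46 + p.
542 - 5.5p = -46 + p gives buyer price pb = 1176/13; sellers receive ps = 1176/13 − 26 = 838/13.
New quantity: q = 542 − 5.5(1176/13) = 578/13.
Revenue = 26 × 578/13 = 1156.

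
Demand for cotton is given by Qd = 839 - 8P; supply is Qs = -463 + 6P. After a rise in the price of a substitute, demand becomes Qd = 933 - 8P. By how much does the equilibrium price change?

ΔP = 47/7

Original equilibrium: P* = 93, Q* = 95.
New equilibrium: 933 - 8P = -463 + 6P, so 1396 = 14P and P' = 698/7; Q' = 933 − 8(698/7) = 947/7.
Change in price: 698/7 − 93 = 47/7.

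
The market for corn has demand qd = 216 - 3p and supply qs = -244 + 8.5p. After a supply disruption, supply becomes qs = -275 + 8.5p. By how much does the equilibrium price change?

Original equilibrium: p* = 40, q* = 96.
New equilibrium: 216 - 3p = -275 + 8.5p, so 491 = 11.5p and p' = 982/23; q' = 216 − 3(982/23) = 2022/23.
Change in price: 982/23 − 40 = 62/23.

Δp = 62/23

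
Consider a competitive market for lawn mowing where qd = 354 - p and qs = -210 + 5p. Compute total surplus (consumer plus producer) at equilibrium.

Total surplus = 40560

Equilibrium: 354 - p = -210 + 5p gives p* = 94, q* = 260.
Demand choke price: p = 354; supply starts at p = 42.
CS = ½(354 − 94)(260) = 33800; PS = ½(94 − 42)(260) = 6760.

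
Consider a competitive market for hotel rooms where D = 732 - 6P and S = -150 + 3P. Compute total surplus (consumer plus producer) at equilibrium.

Equilibrium: 732 - 6P = -150 + 3P gives P* = 98, Q* = 144.
Demand choke price: P = 122; supply starts at P = 50.
CS = ½(122 − 98)(144) = 1728; PS = ½(98 − 50)(144) = 3456.

Total surplus = 5184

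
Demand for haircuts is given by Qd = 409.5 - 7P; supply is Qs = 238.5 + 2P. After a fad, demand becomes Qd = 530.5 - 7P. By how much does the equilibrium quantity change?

ΔQ = 242/9

Original equilibrium: P* = 19, Q* = 276.5.
New equilibrium: 530.5 - 7P = 238.5 + 2P, so 292 = 9P and P' = 292/9; Q' = 530.5 − 7(292/9) = 5461/18.
Change in quantity: 5461/18 − 276.5 = 242/9.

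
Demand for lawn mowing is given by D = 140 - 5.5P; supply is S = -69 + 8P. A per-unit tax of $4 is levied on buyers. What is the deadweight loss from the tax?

Pre-tax equilibrium: P* = 418/27, Q* = 1481/27.
Tax on buyers shifts demand to D = 140 − 5.5(P + 4) = 118 - 5.5P.
118 - 5.5P = -69 + 8P gives seller price Ps = 374/27; buyers pay Pb = 374/27 + 4 = 482/27.
New quantity: Q = 140 − 5.5(482/27) = 1129/27.
DWL = ½ × 4 × (1481/27 − 1129/27) = 704/27.

Deadweight loss = 704/27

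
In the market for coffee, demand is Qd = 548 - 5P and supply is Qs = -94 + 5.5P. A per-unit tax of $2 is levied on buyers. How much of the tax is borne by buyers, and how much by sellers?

Buyers bear 22/21, sellers bear 20/21

Pre-tax equilibrium: P* = 428/7, Q* = 1696/7.
Tax on buyers shifts demand to Qd = 548 − 5(P + 2) = 538 - 5P.
538 - 5P = -94 + 5.5P gives seller price Ps = 1264/21; buyers pay Pb = 1264/21 + 2 = 1306/21.
New quantity: Q = 548 − 5(1306/21) = 4978/21.
Buyer burden = 1306/21 − 428/7 = 22/21; seller burden = 428/7 − 1264/21 = 20/21.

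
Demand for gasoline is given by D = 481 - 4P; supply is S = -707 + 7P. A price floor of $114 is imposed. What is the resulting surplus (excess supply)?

Equilibrium price would be P* = 108, so the floor at 114 binds.
At P = 114: D = 25, S = 91.
Surplus = 91 − 25 = 66.

Surplus = 66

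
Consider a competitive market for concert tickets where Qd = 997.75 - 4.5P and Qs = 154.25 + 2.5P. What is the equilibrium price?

P* = 120.5

Set Qd = Qs: 997.75 - 4.5P = 154.25 + 2.5P.
843.5 = 7P, so P* = 120.5.
Q* = 997.75 − 4.5(120.5) = 455.5.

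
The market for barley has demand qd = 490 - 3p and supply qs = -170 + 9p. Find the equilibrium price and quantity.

Set qd = qs: 490 - 3p = -170 + 9p.
660 = 12p, so p* = 55.
q* = 490 − 3(55) = 325.

p* = 55, q* = 325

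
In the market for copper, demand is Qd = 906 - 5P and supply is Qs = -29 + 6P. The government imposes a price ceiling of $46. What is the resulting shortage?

Shortage = 429

Equilibrium price would be P* = 85, so the ceiling at 46 binds.
At P = 46: Qd = 906 − 5(46) = 676, Qs = -29 + 6(46) = 247.
Shortage = 676 − 247 = 429.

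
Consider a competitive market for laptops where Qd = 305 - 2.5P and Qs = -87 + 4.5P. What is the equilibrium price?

Set Qd = Qs: 305 - 2.5P = -87 + 4.5P.
392 = 7P, so P* = 56.
Q* = 305 − 2.5(56) = 165.

P* = 56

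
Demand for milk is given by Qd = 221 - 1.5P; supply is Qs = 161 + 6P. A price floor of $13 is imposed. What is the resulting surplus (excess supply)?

Surplus = 37.5

Equilibrium price would be P* = 8, so the floor at 13 binds.
At P = 13: Qd = 201.5, Qs = 239.
Surplus = 239 − 201.5 = 37.5.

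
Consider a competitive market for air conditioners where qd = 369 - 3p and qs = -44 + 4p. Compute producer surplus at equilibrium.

Equilibrium: 369 - 3p = -44 + 4p gives p* = 59, q* = 192.
Supply starts at p = 11 (where qs = 0).
PS = ½(59 − 11)(192) = 4608.

Producer surplus = 4608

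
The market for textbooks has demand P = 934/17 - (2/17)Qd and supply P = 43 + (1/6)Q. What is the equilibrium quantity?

Set the two price expressions equal: 934/17 - (2/17)Q = 43 + (1/6)Q.
203/17 = (29/102)Q, so Q* = 42.
P* = 934/17 − (2/17)(42) = 50.

Q* = 42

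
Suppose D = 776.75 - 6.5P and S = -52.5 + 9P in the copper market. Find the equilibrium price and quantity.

Set D = S: 776.75 - 6.5P = -52.5 + 9P.
829.25 = 15.5P, so P* = 53.5.
Q* = 776.75 − 6.5(53.5) = 429.

P* = 53.5, Q* = 429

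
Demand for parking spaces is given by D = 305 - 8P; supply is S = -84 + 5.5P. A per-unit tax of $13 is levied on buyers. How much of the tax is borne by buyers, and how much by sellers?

Pre-tax equilibrium: P* = 778/27, Q* = 2011/27.
Tax on buyers shifts demand to D = 305 − 8(P + 13) = 201 - 8P.
201 - 8P = -84 + 5.5P gives seller price Ps = 190/9; buyers pay Pb = 190/9 + 13 = 307/9.
New quantity: Q = 305 − 8(307/9) = 289/9.
Buyer burden = 307/9 − 778/27 = 143/27; seller burden = 778/27 − 190/9 = 208/27.

Buyers bear 143/27, sellers bear 208/27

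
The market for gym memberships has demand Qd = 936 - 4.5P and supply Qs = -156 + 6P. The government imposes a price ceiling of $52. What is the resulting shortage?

Equilibrium price would be P* = 104, so the ceiling at 52 binds.
At P = 52: Qd = 936 − 4.5(52) = 702, Qs = -156 + 6(52) = 156.
Shortage = 702 − 156 = 546.

Shortage = 546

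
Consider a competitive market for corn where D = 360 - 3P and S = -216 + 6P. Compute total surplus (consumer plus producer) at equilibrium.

Equilibrium: 360 - 3P = -216 + 6P gives P* = 64, Q* = 168.
Demand choke price: P = 120; supply starts at P = 36.
CS = ½(120 − 64)(168) = 4704; PS = ½(64 − 36)(168) = 2352.

Total surplus = 7056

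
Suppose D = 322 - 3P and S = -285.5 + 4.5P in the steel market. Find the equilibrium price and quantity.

P* = 81, Q* = 79

Set D = S: 322 - 3P = -285.5 + 4.5P.
607.5 = 7.5P, so P* = 81.
Q* = 322 − 3(81) = 79.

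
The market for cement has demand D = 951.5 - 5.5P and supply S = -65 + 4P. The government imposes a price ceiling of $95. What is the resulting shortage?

Shortage = 114

Equilibrium price would be P* = 107, so the ceiling at 95 binds.
At P = 95: D = 951.5 − 5.5(95) = 429, S = -65 + 4(95) = 315.
Shortage = 429 − 315 = 114.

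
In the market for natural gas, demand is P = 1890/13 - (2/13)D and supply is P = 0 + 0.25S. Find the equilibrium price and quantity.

Set the two price expressions equal: 1890/13 - (2/13)Q = 0 + 0.25Q.
1890/13 = (21/52)Q, so Q* = 360.
P* = 1890/13 − (2/13)(360) = 90.

P* = 90, Q* = 360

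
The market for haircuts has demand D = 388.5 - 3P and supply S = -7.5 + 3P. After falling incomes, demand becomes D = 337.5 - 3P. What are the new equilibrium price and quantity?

P' = 57.5, Q' = 165

Original equilibrium: P* = 66, Q* = 190.5.
New equilibrium: 337.5 - 3P = -7.5 + 3P, so 345 = 6P and P' = 57.5; Q' = 337.5 − 3(57.5) = 165.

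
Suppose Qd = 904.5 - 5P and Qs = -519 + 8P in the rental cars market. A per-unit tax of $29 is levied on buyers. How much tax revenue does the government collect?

Tax revenue = 100949/13

Pre-tax equilibrium: P* = 109.5, Q* = 357.
Tax on buyers shifts demand to Qd = 904.5 − 5(P + 29) = 759.5 - 5P.
759.5 - 5P = -519 + 8P gives seller price Ps = 2557/26; buyers pay Pb = 2557/26 + 29 = 3311/26.
New quantity: Q = 904.5 − 5(3311/26) = 3481/13.
Revenue = 29 × 3481/13 = 100949/13.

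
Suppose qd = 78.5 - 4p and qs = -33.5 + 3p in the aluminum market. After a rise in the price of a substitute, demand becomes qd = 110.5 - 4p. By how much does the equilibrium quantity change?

Δq = 96/7

Original equilibrium: p* = 16, q* = 14.5.
New equilibrium: 110.5 - 4p = -33.5 + 3p, so 144 = 7p and p' = 144/7; q' = 110.5 − 4(144/7) = 395/14.
Change in quantity: 395/14 − 14.5 = 96/7.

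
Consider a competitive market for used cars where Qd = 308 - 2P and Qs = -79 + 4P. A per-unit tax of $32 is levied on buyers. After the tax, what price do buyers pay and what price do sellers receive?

Buyers pay 515/6, sellers receive 323/6

Pre-tax equilibrium: P* = 64.5, Q* = 179.
Tax on buyers shifts demand to Qd = 308 − 2(P + 32) = 244 - 2P.
244 - 2P = -79 + 4P gives seller price Ps = 323/6; buyers pay Pb = 323/6 + 32 = 515/6.
New quantity: Q = 308 − 2(515/6) = 409/3.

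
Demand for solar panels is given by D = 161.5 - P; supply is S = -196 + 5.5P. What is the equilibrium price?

Set D = S: 161.5 - P = -196 + 5.5P.
357.5 = 6.5P, so P* = 55.
Q* = 161.5 − 1(55) = 106.5.

P* = 55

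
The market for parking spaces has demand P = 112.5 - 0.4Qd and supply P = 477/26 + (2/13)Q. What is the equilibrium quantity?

Set the two price expressions equal: 112.5 - 0.4Q = 477/26 + (2/13)Q.
1224/13 = (36/65)Q, so Q* = 170.
P* = 112.5 − (0.4)(170) = 44.5.

Q* = 170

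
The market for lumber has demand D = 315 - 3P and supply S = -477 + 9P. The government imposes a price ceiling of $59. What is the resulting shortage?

Shortage = 84

Equilibrium price would be P* = 66, so the ceiling at 59 binds.
At P = 59: D = 315 − 3(59) = 138, S = -477 + 9(59) = 54.
Shortage = 138 − 54 = 84.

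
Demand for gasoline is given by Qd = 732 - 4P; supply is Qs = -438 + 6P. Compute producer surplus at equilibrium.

Equilibrium: 732 - 4P = -438 + 6P gives P* = 117, Q* = 264.
Supply starts at P = 73 (where Qs = 0).
PS = ½(117 − 73)(264) = 5808.

Producer surplus = 5808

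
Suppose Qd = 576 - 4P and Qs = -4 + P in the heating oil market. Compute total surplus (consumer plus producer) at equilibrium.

Total surplus = 7840

Equilibrium: 576 - 4P = -4 + P gives P* = 116, Q* = 112.
Demand choke price: P = 144; supply starts at P = 4.
CS = ½(144 − 116)(112) = 1568; PS = ½(116 − 4)(112) = 6272.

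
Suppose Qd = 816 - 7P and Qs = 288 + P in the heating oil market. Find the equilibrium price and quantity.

Set Qd = Qs: 816 - 7P = 288 + P.
528 = 8P, so P* = 66.
Q* = 816 − 7(66) = 354.

P* = 66, Q* = 354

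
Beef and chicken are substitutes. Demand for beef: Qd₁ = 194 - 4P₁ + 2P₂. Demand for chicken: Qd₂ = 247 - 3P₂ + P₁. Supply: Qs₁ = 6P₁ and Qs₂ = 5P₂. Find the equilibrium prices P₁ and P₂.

P₁ = 341/13, P₂ = 444/13

Market 1: 194 - 4P₁ + 2P₂ = 6P₁ → 10P₁ - 2P₂ = 194.
Market 2: 8P₂ - P₁ = 247.
Eliminating P₂: 8×(1) + 2×(2) gives 78P₁ = 2046, so P₁ = 341/13.
Back-substitute into (2): P₂ = (247 + 1×341/13) / 8 = 444/13.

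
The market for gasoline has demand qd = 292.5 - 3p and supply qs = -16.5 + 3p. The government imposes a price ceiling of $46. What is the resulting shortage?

Equilibrium price would be p* = 51.5, so the ceiling at 46 binds.
At p = 46: qd = 292.5 − 3(46) = 154.5, qs = -16.5 + 3(46) = 121.5.
Shortage = 154.5 − 121.5 = 33.

Shortage = 33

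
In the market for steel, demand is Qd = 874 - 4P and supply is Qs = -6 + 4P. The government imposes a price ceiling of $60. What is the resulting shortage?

Equilibrium price would be P* = 110, so the ceiling at 60 binds.
At P = 60: Qd = 874 − 4(60) = 634, Qs = -6 + 4(60) = 234.
Shortage = 634 − 234 = 400.

Shortage = 400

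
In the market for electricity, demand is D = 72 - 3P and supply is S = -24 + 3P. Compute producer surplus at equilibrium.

Equilibrium: 72 - 3P = -24 + 3P gives P* = 16, Q* = 24.
Supply starts at P = 8 (where S = 0).
PS = ½(16 − 8)(24) = 96.

Producer surplus = 96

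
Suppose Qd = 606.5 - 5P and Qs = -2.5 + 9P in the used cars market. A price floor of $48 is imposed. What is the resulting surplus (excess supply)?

Equilibrium price would be P* = 43.5, so the floor at 48 binds.
At P = 48: Qd = 366.5, Qs = 429.5.
Surplus = 429.5 − 366.5 = 63.

Surplus = 63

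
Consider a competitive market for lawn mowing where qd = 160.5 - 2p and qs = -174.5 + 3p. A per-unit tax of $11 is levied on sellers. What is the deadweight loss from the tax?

Deadweight loss = 72.6

Pre-tax equilibrium: p* = 67, q* = 26.5.
Tax on sellers shifts supply to qs = -174.5 + 3(p − 11) = -207.5 + 3p.
160.5 - 2p = -207.5 + 3p gives buyer price pb = 73.6; sellers receive ps = 73.6 − 11 = 62.6.
New quantity: q = 160.5 − 2(73.6) = 13.3.
DWL = ½ × 11 × (26.5 − 13.3) = 72.6.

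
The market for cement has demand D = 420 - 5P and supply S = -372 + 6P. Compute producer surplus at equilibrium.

Producer surplus = 300

Equilibrium: 420 - 5P = -372 + 6P gives P* = 72, Q* = 60.
Supply starts at P = 62 (where S = 0).
PS = ½(72 − 62)(60) = 300.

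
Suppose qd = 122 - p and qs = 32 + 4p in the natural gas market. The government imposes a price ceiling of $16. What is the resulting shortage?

Shortage = 10

Equilibrium price would be p* = 18, so the ceiling at 16 binds.
At p = 16: qd = 122 − 1(16) = 106, qs = 32 + 4(16) = 96.
Shortage = 106 − 96 = 10.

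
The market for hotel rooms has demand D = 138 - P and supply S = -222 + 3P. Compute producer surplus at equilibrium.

Producer surplus = 384

Equilibrium: 138 - P = -222 + 3P gives P* = 90, Q* = 48.
Supply starts at P = 74 (where S = 0).
PS = ½(90 − 74)(48) = 384.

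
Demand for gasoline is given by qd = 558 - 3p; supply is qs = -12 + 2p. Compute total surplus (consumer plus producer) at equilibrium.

Total surplus = 19440

Equilibrium: 558 - 3p = -12 + 2p gives p* = 114, q* = 216.
Demand choke price: p = 186; supply starts at p = 6.
CS = ½(186 − 114)(216) = 7776; PS = ½(114 − 6)(216) = 11664.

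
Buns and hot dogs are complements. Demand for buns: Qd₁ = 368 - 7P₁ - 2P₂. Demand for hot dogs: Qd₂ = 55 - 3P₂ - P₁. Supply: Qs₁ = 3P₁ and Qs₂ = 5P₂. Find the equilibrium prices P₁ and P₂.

Market 1: 368 - 7P₁ - 2P₂ = 3P₁ → 10P₁ + 2P₂ = 368.
Market 2: 8P₂ + P₁ = 55.
Eliminating P₂: 8×(1) − 2×(2) gives 78P₁ = 2834, so P₁ = 109/3.
Back-substitute into (2): P₂ = (55 − 1×109/3) / 8 = 7/3.

P₁ = 109/3, P₂ = 7/3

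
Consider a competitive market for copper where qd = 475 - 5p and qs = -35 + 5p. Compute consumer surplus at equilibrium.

Consumer surplus = 4840

Equilibrium: 475 - 5p = -35 + 5p gives p* = 51, q* = 220.
Demand choke price (qd = 0): p = 95.
CS = ½(95 − 51)(220) = 4840.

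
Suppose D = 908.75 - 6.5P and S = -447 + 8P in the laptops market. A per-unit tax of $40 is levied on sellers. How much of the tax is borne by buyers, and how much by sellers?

Buyers bear 640/29, sellers bear 520/29

Pre-tax equilibrium: P* = 93.5, Q* = 301.
Tax on sellers shifts supply to S = -447 + 8(P − 40) = -767 + 8P.
908.75 - 6.5P = -767 + 8P gives buyer price Pb = 6703/58; sellers receive Ps = 6703/58 − 40 = 4383/58.
New quantity: Q = 908.75 − 6.5(6703/58) = 4569/29.
Buyer burden = 6703/58 − 93.5 = 640/29; seller burden = 93.5 − 4383/58 = 520/29.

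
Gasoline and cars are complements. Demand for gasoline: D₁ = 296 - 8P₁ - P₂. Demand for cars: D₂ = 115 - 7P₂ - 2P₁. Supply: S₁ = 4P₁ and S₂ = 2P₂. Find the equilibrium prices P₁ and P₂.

Market 1: 296 - 8P₁ - P₂ = 4P₁ → 12P₁ + P₂ = 296.
Market 2: 9P₂ + 2P₁ = 115.
Eliminating P₂: 9×(1) − 1×(2) gives 106P₁ = 2549, so P₁ = 2549/106.
Back-substitute into (2): P₂ = (115 − 2×2549/106) / 9 = 394/53.

P₁ = 2549/106, P₂ = 394/53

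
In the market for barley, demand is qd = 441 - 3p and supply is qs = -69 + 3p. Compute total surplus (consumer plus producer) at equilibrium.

Equilibrium: 441 - 3p = -69 + 3p gives p* = 85, q* = 186.
Demand choke price: p = 147; supply starts at p = 23.
CS = ½(147 − 85)(186) = 5766; PS = ½(85 − 23)(186) = 5766.

Total surplus = 11532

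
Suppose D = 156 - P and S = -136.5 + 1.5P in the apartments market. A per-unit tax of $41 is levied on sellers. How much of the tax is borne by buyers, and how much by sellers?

Pre-tax equilibrium: P* = 117, Q* = 39.
Tax on sellers shifts supply to S = -136.5 + 1.5(P − 41) = -198 + 1.5P.
156 - P = -198 + 1.5P gives buyer price Pb = 141.6; sellers receive Ps = 141.6 − 41 = 100.6.
New quantity: Q = 156 − 1(141.6) = 14.4.
Buyer burden = 141.6 − 117 = 24.6; seller burden = 117 − 100.6 = 16.4.

Buyers bear $24.6, sellers bear $16.4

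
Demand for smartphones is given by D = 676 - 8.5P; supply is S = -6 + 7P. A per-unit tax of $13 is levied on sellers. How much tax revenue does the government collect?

Pre-tax equilibrium: P* = 44, Q* = 302.
Tax on sellers shifts supply to S = -6 + 7(P − 13) = -97 + 7P.
676 - 8.5P = -97 + 7P gives buyer price Pb = 1546/31; sellers receive Ps = 1546/31 − 13 = 1143/31.
New quantity: Q = 676 − 8.5(1546/31) = 7815/31.
Revenue = 13 × 7815/31 = 101595/31.

Tax revenue = 101595/31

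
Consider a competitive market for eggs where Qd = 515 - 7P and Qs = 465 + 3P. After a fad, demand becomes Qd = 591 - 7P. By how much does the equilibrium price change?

Original equilibrium: P* = 5, Q* = 480.
New equilibrium: 591 - 7P = 465 + 3P, so 126 = 10P and P' = 12.6; Q' = 591 − 7(12.6) = 502.8.
Change in price: 12.6 − 5 = 7.6.

ΔP = 7.6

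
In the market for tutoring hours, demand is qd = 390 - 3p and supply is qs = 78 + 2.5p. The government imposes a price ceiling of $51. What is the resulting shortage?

Equilibrium price would be p* = 624/11, so the ceiling at 51 binds.
At p = 51: qd = 390 − 3(51) = 237, qs = 78 + 2.5(51) = 205.5.
Shortage = 237 − 205.5 = 31.5.

Shortage = 31.5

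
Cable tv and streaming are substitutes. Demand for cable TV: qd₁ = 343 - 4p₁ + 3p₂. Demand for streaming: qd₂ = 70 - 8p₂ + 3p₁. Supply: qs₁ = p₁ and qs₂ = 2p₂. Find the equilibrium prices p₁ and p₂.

Market 1: 343 - 4p₁ + 3p₂ = p₁ → 5p₁ - 3p₂ = 343.
Market 2: 10p₂ - 3p₁ = 70.
Eliminating p₂: 10×(1) + 3×(2) gives 41p₁ = 3640, so p₁ = 3640/41.
Back-substitute into (2): p₂ = (70 + 3×3640/41) / 10 = 1379/41.

p₁ = 3640/41, p₂ = 1379/41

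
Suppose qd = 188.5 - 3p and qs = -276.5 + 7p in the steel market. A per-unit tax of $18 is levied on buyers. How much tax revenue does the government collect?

Tax revenue = 201.6

Pre-tax equilibrium: p* = 46.5, q* = 49.
Tax on buyers shifts demand to qd = 188.5 − 3(p + 18) = 134.5 - 3p.
134.5 - 3p = -276.5 + 7p gives seller price ps = 41.1; buyers pay pb = 41.1 + 18 = 59.1.
New quantity: q = 188.5 − 3(59.1) = 11.2.
Revenue = 18 × 11.2 = 201.6.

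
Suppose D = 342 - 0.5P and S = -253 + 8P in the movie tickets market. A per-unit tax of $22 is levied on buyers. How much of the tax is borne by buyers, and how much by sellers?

Pre-tax equilibrium: P* = 70, Q* = 307.
Tax on buyers shifts demand to D = 342 − 0.5(P + 22) = 331 - 0.5P.
331 - 0.5P = -253 + 8P gives seller price Ps = 1168/17; buyers pay Pb = 1168/17 + 22 = 1542/17.
New quantity: Q = 342 − 0.5(1542/17) = 5043/17.
Buyer burden = 1542/17 − 70 = 352/17; seller burden = 70 − 1168/17 = 22/17.

Buyers bear 352/17, sellers bear 22/17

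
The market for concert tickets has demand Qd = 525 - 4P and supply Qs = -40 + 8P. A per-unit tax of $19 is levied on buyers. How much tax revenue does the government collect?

Pre-tax equilibrium: P* = 565/12, Q* = 1010/3.
Tax on buyers shifts demand to Qd = 525 − 4(P + 19) = 449 - 4P.
449 - 4P = -40 + 8P gives seller price Ps = 40.75; buyers pay Pb = 40.75 + 19 = 59.75.
New quantity: Q = 525 − 4(59.75) = 286.
Revenue = 19 × 286 = 5434.

Tax revenue = 5434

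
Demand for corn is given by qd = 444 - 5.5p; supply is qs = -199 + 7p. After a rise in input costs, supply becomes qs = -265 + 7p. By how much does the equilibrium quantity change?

Δq = -29.04

Original equilibrium: p* = 51.44, q* = 161.08.
New equilibrium: 444 - 5.5p = -265 + 7p, so 709 = 12.5p and p' = 56.72; q' = 444 − 5.5(56.72) = 132.04.
Change in quantity: 132.04 − 161.08 = -29.04.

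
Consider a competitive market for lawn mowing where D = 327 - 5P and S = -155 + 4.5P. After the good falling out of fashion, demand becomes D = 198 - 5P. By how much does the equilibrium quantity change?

ΔQ = -1161/19

Original equilibrium: P* = 964/19, Q* = 1393/19.
New equilibrium: 198 - 5P = -155 + 4.5P, so 353 = 9.5P and P' = 706/19; Q' = 198 − 5(706/19) = 232/19.
Change in quantity: 232/19 − 1393/19 = -1161/19.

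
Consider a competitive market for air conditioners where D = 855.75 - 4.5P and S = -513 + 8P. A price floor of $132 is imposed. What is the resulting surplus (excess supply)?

Equilibrium price would be P* = 109.5, so the floor at 132 binds.
At P = 132: D = 261.75, S = 543.
Surplus = 543 − 261.75 = 281.25.

Surplus = 281.25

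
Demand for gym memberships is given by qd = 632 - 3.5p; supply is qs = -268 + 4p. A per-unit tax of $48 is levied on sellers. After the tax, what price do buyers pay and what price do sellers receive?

Buyers pay $145.6, sellers receive $97.6

Pre-tax equilibrium: p* = 120, q* = 212.
Tax on sellers shifts supply to qs = -268 + 4(p − 48) = -460 + 4p.
632 - 3.5p = -460 + 4p gives buyer price pb = 145.6; sellers receive ps = 145.6 − 48 = 97.6.
New quantity: q = 632 − 3.5(145.6) = 122.4.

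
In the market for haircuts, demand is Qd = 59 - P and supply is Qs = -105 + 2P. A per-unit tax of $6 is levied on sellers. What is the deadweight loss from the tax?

Pre-tax equilibrium: P* = 164/3, Q* = 13/3.
Tax on sellers shifts supply to Qs = -105 + 2(P − 6) = -117 + 2P.
59 - P = -117 + 2P gives buyer price Pb = 176/3; sellers receive Ps = 176/3 − 6 = 158/3.
New quantity: Q = 59 − 1(176/3) = 1/3.
DWL = ½ × 6 × (13/3 − 1/3) = 12.

Deadweight loss = 12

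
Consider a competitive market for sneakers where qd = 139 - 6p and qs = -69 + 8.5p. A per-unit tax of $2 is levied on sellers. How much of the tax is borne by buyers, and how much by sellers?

Pre-tax equilibrium: p* = 416/29, q* = 1535/29.
Tax on sellers shifts supply to qs = -69 + 8.5(p − 2) = -86 + 8.5p.
139 - 6p = -86 + 8.5p gives buyer price pb = 450/29; sellers receive ps = 450/29 − 2 = 392/29.
New quantity: q = 139 − 6(450/29) = 1331/29.
Buyer burden = 450/29 − 416/29 = 34/29; seller burden = 416/29 − 392/29 = 24/29.

Buyers bear 34/29, sellers bear 24/29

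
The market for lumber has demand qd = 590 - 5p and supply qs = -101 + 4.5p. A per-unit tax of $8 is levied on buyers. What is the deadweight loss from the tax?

Deadweight loss = 1440/19

Pre-tax equilibrium: p* = 1382/19, q* = 4300/19.
Tax on buyers shifts demand to qd = 590 − 5(p + 8) = 550 - 5p.
550 - 5p = -101 + 4.5p gives seller price ps = 1302/19; buyers pay pb = 1302/19 + 8 = 1454/19.
New quantity: q = 590 − 5(1454/19) = 3940/19.
DWL = ½ × 8 × (4300/19 − 3940/19) = 1440/19.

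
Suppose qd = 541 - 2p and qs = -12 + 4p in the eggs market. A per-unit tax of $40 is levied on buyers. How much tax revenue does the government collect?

Tax revenue = 36400/3

Pre-tax equilibrium: p* = 553/6, q* = 1070/3.
Tax on buyers shifts demand to qd = 541 − 2(p + 40) = 461 - 2p.
461 - 2p = -12 + 4p gives seller price ps = 473/6; buyers pay pb = 473/6 + 40 = 713/6.
New quantity: q = 541 − 2(713/6) = 910/3.
Revenue = 40 × 910/3 = 36400/3.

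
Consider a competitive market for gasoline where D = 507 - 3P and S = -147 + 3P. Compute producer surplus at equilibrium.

Equilibrium: 507 - 3P = -147 + 3P gives P* = 109, Q* = 180.
Supply starts at P = 49 (where S = 0).
PS = ½(109 − 49)(180) = 5400.

Producer surplus = 5400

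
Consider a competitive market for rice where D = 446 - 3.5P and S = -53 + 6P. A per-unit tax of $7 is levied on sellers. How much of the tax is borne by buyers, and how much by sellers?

Buyers bear 84/19, sellers bear 49/19

Pre-tax equilibrium: P* = 998/19, Q* = 4981/19.
Tax on sellers shifts supply to S = -53 + 6(P − 7) = -95 + 6P.
446 - 3.5P = -95 + 6P gives buyer price Pb = 1082/19; sellers receive Ps = 1082/19 − 7 = 949/19.
New quantity: Q = 446 − 3.5(1082/19) = 4687/19.
Buyer burden = 1082/19 − 998/19 = 84/19; seller burden = 998/19 − 949/19 = 49/19.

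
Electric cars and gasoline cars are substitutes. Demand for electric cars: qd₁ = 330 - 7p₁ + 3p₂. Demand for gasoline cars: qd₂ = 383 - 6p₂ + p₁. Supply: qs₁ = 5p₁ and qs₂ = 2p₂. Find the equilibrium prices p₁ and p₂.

Market 1: 330 - 7p₁ + 3p₂ = 5p₁ → 12p₁ - 3p₂ = 330.
Market 2: 8p₂ - p₁ = 383.
Eliminating p₂: 8×(1) + 3×(2) gives 93p₁ = 3789, so p₁ = 1263/31.
Back-substitute into (2): p₂ = (383 + 1×1263/31) / 8 = 1642/31.

p₁ = 1263/31, p₂ = 1642/31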